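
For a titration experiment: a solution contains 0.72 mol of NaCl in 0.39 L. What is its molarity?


M = n/V = 0.72/0.39 = 1.846 mol/L

1.846 M


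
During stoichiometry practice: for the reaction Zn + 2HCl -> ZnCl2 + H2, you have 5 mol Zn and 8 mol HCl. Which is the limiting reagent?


Mole ratio available / coefficient:
  Zn: 5/1 = 5.000
  HCl: 8/2 = 4.000
Smaller ratio is limiting.

HCl


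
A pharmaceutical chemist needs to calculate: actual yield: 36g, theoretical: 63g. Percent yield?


% yield = actual/theoretical × 100
= 36/63 × 100
= 57.14%

57.14%


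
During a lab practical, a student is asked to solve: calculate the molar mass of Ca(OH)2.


M(Ca(OH)2) = 1×40.08 + 2×16.0 + 2×1.008
= 40.08 + 32.0 + 2.02
= 74.1 g/mol

74.1 g/mol


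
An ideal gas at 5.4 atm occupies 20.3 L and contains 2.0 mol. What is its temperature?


PV = nRT  (R = 0.08206 L·atm/(mol·K))
T = PV/(nR) = 5.4×20.3/(2.0×0.08206)
= 109.62/0.164120
= 667.93 K

667.93 K


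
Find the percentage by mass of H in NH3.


M(NH3) = 1×14.01 + 3×1.008 = 17.034 g/mol
Mass of H = 3 × 1.008 = 3.024 g/mol
% H = 3.024/17.034 × 100 = 17.75%

17.75%


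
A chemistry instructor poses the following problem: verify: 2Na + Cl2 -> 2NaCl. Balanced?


Equation: 2Na + Cl2 -> 2NaCl
Check atoms: Cl: 2=2, Na: 2=2
Balanced

Yes, balanced


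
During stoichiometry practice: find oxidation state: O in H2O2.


Peroxide: O is -1
Oxidation number: -1

-1


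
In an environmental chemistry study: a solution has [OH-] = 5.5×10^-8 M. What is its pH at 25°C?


pOH = -log10([OH-]) = -log10(5.5×10^-8)
= 8 - log10(5.5) = 7.26
pH = 14 - pOH = 14 - 7.26 = 6.74

6.74


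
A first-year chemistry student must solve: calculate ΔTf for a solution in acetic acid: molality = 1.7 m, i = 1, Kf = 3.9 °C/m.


ΔTf = Kf × m × i
= 3.9 × 1.7 × 1
= 6.63 °C

6.63 °C


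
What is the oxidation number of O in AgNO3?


O is usually -2
Oxidation number: -2

-2


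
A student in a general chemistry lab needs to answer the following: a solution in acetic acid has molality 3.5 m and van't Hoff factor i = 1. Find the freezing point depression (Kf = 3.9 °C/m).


ΔTf = Kf × m × i
= 3.9 × 3.5 × 1
= 13.65 °C

13.65 °C


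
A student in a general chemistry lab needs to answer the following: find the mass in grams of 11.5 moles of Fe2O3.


M(Fe2O3) = 159.7 g/mol
mass = n × M = 11.5 × 159.7 = 1836.55 g

1836.55 g


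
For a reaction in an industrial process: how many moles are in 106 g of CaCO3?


M(CaCO3) = 100.09 g/mol
n = mass/M = 106/100.09 = 1.059 mol

1.059 mol


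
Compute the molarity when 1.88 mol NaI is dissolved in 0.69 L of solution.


M = n/V = 1.88/0.69 = 2.725 mol/L

2.725 M


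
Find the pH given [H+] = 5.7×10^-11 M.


pH = -log10([H+]) = -log10(5.7×10^-11)
= 11 - log10(5.7)
= 11 - 0.76
= 10.24

10.24


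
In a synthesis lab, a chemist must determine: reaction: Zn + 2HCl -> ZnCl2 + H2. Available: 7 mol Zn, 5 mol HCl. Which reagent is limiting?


Mole ratio available / coefficient:
  Zn: 7/1 = 7.000
  HCl: 5/2 = 2.500
Smaller ratio is limiting.

HCl


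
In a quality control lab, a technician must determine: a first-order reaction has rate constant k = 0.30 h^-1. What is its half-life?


t½ = ln2/k = 0.693147/(0.30 h^-1)
= 2.310 h

2.310 h


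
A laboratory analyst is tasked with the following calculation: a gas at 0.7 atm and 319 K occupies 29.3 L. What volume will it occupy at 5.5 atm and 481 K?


P1V1/T1 = P2V2/T2
V2 = P1V1T2/(T1P2)
= 0.7×29.3×481/(319×5.5)
= 5.623 L

5.623 L


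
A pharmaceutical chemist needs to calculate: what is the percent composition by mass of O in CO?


M(CO) = 1×12.01 + 1×16.0 = 28.01 g/mol
Mass of O = 1 × 16.0 = 16.00 g/mol
% O = 16.00/28.01 × 100 = 57.12%

57.12%


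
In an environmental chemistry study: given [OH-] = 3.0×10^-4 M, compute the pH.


pOH = -log10([OH-]) = -log10(3.0×10^-4)
= 4 - log10(3.0) = 3.52
pH = 14 - pOH = 14 - 3.52 = 10.48

10.48


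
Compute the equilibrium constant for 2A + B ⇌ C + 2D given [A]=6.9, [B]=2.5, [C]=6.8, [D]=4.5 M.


Kc = [C][D]^2/([A]^2[B])
= (6.8^1 × 4.5^2)/(6.9^2 × 2.5^1)
= 137.7/119.025
= 1.157

1.157


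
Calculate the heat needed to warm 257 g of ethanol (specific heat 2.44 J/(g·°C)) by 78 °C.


q = mcΔT = 257 × 2.44 × 78
= 48912.24 J

48912.24 J


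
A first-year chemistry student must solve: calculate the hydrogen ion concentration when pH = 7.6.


[H+] = 10^(-pH) = 10^(-7.6)
= 2.51×10^-8 M

2.51×10^-8 M


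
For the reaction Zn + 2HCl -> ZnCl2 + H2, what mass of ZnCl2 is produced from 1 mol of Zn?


Mole ratio ZnCl2:Zn = 1:1
n(ZnCl2) = 1 × 1/1 = 1.000 mol
mass = 1.000 × 136.28 = 136.28 g

136.28 g


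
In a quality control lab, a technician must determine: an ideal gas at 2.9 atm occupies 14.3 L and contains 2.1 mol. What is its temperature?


PV = nRT  (R = 0.08206 L·atm/(mol·K))
T = PV/(nR) = 2.9×14.3/(2.1×0.08206)
= 41.47/0.172326
= 240.65 K

240.65 K


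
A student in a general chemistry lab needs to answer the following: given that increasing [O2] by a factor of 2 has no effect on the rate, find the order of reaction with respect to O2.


rate ∝ [O2]^n
rate ∝ [O2]^0
Order in O2: 0

0


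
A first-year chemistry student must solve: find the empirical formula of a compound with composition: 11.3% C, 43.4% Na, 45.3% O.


Assume 100 g sample. Moles of each element:
  C: 11.3/12.01 = 0.941 mol
  Na: 43.4/22.99 = 1.888 mol
  O: 45.3/16.0 = 2.831 mol
Divide by smallest (0.941):
  C: 0.941/0.941 = 1.0
  Na: 1.888/0.941 = 2.01
  O: 2.831/0.941 = 3.01
Empirical formula: Na2CO3

Na2CO3


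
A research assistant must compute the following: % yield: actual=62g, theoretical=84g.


% yield = actual/theoretical × 100
= 62/84 × 100
= 73.81%

73.81%


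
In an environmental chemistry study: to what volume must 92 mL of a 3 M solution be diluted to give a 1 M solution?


C1V1 = C2V2
3 × 92 = 1 × V2
V2 = 276/1 = 276.0 mL

276.0 mL


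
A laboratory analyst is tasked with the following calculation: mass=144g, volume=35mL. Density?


ρ = mass/volume
= 144/35
= 4.114 g/mL

4.114 g/mL


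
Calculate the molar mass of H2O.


M(H2O) = 2×1.008 + 1×16.0
= 2.02 + 16.0
= 18.02 g/mol

18.02 g/mol


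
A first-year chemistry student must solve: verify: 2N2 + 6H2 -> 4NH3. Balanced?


Equation: 2N2 + 6H2 -> 4NH3
Check atoms: H: 12=12, N: 4=4
Balanced

Yes, balanced


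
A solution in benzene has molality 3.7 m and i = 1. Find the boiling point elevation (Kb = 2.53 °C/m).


ΔTb = Kb × m × i
= 2.53 × 3.7 × 1
= 9.361 °C

9.361 °C


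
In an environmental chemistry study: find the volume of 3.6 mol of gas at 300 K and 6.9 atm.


PV = nRT  (R = 0.08206 L·atm/(mol·K))
V = nRT/P = 3.6×0.08206×300/6.9
= 12.844 L

12.844 L


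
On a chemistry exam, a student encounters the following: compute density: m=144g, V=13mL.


ρ = mass/volume
= 144/13
= 11.077 g/mL

11.077 g/mL


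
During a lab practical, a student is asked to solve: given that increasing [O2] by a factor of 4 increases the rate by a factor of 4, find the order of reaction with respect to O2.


rate ∝ [O2]^n
4^n = 4 → n = 1
Order in O2: 1

1


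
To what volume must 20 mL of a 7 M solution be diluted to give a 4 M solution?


C1V1 = C2V2
7 × 20 = 4 × V2
V2 = 140/4 = 35.0 mL

35.0 mL


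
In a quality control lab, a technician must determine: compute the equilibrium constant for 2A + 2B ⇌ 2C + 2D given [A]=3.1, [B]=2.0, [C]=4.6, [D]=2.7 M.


Kc = [C]^2[D]^2/([A]^2[B]^2)
= (4.6^2 × 2.7^2)/(3.1^2 × 2.0^2)
= 154.2564/38.44
= 4.013

4.013


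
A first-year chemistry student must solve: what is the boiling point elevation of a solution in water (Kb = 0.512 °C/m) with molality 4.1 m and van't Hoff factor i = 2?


ΔTb = Kb × m × i
= 0.512 × 4.1 × 2
= 4.1984 °C

4.1984 °C


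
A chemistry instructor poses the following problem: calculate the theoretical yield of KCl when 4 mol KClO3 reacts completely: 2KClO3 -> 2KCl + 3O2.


Mole ratio KCl:KClO3 = 2:2
n(KCl) = 4 × 2/2 = 4.000 mol
mass = 4.000 × 74.55 = 298.2 g

298.2 g


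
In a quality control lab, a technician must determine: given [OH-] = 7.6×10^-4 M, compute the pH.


pOH = -log10([OH-]) = -log10(7.6×10^-4)
= 4 - log10(7.6) = 3.12
pH = 14 - pOH = 14 - 3.12 = 10.88

10.88


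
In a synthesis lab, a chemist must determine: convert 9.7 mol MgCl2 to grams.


M(MgCl2) = 95.21 g/mol
mass = n × M = 9.7 × 95.21 = 923.54 g

923.54 g


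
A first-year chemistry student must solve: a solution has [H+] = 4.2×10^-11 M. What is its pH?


pH = -log10([H+]) = -log10(4.2×10^-11)
= 11 - log10(4.2)
= 11 - 0.62
= 10.38

10.38


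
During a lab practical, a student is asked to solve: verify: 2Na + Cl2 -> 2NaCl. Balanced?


Equation: 2Na + Cl2 -> 2NaCl
Check atoms: Cl: 2=2, Na: 2=2
Balanced

Yes, balanced


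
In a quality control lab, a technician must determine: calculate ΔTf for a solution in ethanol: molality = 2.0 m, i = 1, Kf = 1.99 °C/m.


ΔTf = Kf × m × i
= 1.99 × 2.0 × 1
= 3.98 °C

3.98 °C


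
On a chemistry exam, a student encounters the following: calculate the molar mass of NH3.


M(NH3) = 1×14.01 + 3×1.008
= 14.01 + 3.02
= 17.03 g/mol

17.03 g/mol


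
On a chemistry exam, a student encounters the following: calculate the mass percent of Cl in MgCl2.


M(MgCl2) = 1×24.31 + 2×35.45 = 95.21 g/mol
Mass of Cl = 2 × 35.45 = 70.90 g/mol
% Cl = 70.90/95.21 × 100 = 74.47%

74.47%


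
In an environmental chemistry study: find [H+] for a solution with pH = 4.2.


[H+] = 10^(-pH) = 10^(-4.2)
= 6.31×10^-5 M

6.31×10^-5 M


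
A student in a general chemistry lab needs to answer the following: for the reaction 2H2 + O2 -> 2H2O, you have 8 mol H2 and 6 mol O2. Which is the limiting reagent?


Mole ratio available / coefficient:
  H2: 8/2 = 4.000
  O2: 6/1 = 6.000
Smaller ratio is limiting.

H2


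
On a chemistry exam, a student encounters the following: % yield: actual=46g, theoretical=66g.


% yield = actual/theoretical × 100
= 46/66 × 100
= 69.7%

69.7%


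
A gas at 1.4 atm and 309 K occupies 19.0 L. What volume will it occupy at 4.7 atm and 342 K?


P1V1/T1 = P2V2/T2
V2 = P1V1T2/(T1P2)
= 1.4×19.0×342/(309×4.7)
= 6.264 L

6.264 L


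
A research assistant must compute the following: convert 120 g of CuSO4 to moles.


M(CuSO4) = 159.62 g/mol
n = mass/M = 120/159.62 = 0.7518 mol

0.7518 mol


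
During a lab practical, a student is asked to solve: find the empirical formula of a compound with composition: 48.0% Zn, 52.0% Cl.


Assume 100 g sample. Moles of each element:
  Zn: 48.0/65.38 = 0.734 mol
  Cl: 52.0/35.45 = 1.467 mol
Divide by smallest (0.734):
  Zn: 0.734/0.734 = 1.0
  Cl: 1.467/0.734 = 2.0
Empirical formula: ZnCl2

ZnCl2


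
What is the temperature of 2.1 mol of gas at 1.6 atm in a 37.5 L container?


PV = nRT  (R = 0.08206 L·atm/(mol·K))
T = PV/(nR) = 1.6×37.5/(2.1×0.08206)
= 60.00/0.172326
= 348.18 K

348.18 K


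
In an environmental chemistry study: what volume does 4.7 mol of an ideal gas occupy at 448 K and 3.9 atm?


PV = nRT  (R = 0.08206 L·atm/(mol·K))
V = nRT/P = 4.7×0.08206×448/3.9
= 44.304 L

44.304 L


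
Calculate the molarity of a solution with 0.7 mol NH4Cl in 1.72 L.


M = n/V = 0.7/1.72 = 0.407 mol/L

0.407 M


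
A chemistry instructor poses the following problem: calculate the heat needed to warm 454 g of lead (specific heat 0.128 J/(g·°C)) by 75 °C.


q = mcΔT = 454 × 0.128 × 75
= 4358.40 J

4358.40 J


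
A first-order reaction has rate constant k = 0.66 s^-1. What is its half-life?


t½ = ln2/k = 0.693147/(0.66 s^-1)
= 1.050 s

1.050 s


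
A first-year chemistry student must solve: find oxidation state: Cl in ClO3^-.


x + 3(-2) = -1, so x = +5
Oxidation number: +5

+5


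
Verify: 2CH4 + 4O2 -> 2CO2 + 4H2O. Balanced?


Equation: 2CH4 + 4O2 -> 2CO2 + 4H2O
Check atoms: C: 2=2, H: 8=8, O: 8=8
Balanced

Yes, balanced


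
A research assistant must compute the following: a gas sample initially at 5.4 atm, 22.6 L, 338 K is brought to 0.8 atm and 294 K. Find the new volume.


P1V1/T1 = P2V2/T2
V2 = P1V1T2/(T1P2)
= 5.4×22.6×294/(338×0.8)
= 132.691 L

132.691 L


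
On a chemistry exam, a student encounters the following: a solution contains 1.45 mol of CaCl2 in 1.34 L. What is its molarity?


M = n/V = 1.45/1.34 = 1.082 mol/L

1.082 M


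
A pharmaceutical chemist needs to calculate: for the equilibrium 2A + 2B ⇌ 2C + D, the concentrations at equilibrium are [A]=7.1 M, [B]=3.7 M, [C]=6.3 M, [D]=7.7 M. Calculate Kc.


Kc = [C]^2[D]/([A]^2[B]^2)
= (6.3^2 × 7.7^1)/(7.1^2 × 3.7^2)
= 305.613/690.1129
= 0.4428

0.4428


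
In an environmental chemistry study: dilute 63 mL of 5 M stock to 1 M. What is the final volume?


C1V1 = C2V2
5 × 63 = 1 × V2
V2 = 315/1 = 315.0 mL

315.0 mL


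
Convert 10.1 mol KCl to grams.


M(KCl) = 74.55 g/mol
mass = n × M = 10.1 × 74.55 = 752.96 g

752.96 g


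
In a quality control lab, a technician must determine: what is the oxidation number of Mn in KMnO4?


(+1) + x + 4(-2) = 0, so x = +7
Oxidation number: +7

+7


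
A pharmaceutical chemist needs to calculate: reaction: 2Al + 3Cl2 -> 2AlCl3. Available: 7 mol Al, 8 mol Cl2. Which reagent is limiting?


Mole ratio available / coefficient:
  Al: 7/2 = 3.500
  Cl2: 8/3 = 2.667
Smaller ratio is limiting.

Cl2


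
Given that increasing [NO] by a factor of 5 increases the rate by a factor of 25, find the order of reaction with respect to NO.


rate ∝ [NO]^n
5^n = 25 → n = 2
Order in NO: 2

2


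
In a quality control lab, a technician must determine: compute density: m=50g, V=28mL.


ρ = mass/volume
= 50/28
= 1.786 g/mL

1.786 g/mL


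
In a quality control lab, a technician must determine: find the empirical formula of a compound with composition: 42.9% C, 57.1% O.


Assume 100 g sample. Moles of each element:
  C: 42.9/12.01 = 3.572 mol
  O: 57.1/16.0 = 3.569 mol
Divide by smallest (3.569):
  C: 3.572/3.569 = 1.0
  O: 3.569/3.569 = 1.0
Empirical formula: CO

CO


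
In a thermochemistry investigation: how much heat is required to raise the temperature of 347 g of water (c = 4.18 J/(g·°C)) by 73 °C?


q = mcΔT = 347 × 4.18 × 73
= 105883.58 J

105883.58 J


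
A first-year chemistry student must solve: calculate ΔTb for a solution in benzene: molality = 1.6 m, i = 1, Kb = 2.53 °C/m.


ΔTb = Kb × m × i
= 2.53 × 1.6 × 1
= 4.048 °C

4.048 °C


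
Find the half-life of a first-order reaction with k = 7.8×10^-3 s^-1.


t½ = ln2/k = 0.693147/(7.8×10^-3 s^-1)
= 88.87 s

88.87 s


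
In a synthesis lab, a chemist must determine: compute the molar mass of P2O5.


M(P2O5) = 2×30.97 + 5×16.0
= 61.94 + 80.0
= 141.94 g/mol

141.94 g/mol


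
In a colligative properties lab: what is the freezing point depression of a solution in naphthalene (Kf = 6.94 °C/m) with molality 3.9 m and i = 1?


ΔTf = Kf × m × i
= 6.94 × 3.9 × 1
= 27.066 °C

27.066 °C


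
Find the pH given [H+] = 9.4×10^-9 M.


pH = -log10([H+]) = -log10(9.4×10^-9)
= 9 - log10(9.4)
= 9 - 0.97
= 8.03

8.03


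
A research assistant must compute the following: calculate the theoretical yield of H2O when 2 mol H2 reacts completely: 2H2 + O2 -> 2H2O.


Mole ratio H2O:H2 = 2:2
n(H2O) = 2 × 2/2 = 2.000 mol
mass = 2.000 × 18.02 = 36.04 g

36.04 g


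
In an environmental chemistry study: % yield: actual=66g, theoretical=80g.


% yield = actual/theoretical × 100
= 66/80 × 100
= 82.5%

82.5%


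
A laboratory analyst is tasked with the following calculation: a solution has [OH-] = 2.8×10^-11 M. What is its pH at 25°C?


pOH = -log10([OH-]) = -log10(2.8×10^-11)
= 11 - log10(2.8) = 10.55
pH = 14 - pOH = 14 - 10.55 = 3.45

3.45


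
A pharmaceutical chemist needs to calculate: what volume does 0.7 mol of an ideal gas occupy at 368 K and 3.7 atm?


PV = nRT  (R = 0.08206 L·atm/(mol·K))
V = nRT/P = 0.7×0.08206×368/3.7
= 5.713 L

5.713 L


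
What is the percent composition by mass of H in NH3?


M(NH3) = 1×14.01 + 3×1.008 = 17.034 g/mol
Mass of H = 3 × 1.008 = 3.024 g/mol
% H = 3.024/17.034 × 100 = 17.75%

17.75%


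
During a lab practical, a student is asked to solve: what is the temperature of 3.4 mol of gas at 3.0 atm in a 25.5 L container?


PV = nRT  (R = 0.08206 L·atm/(mol·K))
T = PV/(nR) = 3.0×25.5/(3.4×0.08206)
= 76.50/0.279004
= 274.19 K

274.19 K


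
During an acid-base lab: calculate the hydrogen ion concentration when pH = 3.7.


[H+] = 10^(-pH) = 10^(-3.7)
= 2.0×10^-4 M

2.0×10^-4 M


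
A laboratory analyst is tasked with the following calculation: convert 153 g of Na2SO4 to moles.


M(Na2SO4) = 142.05 g/mol
n = mass/M = 153/142.05 = 1.0771 mol

1.0771 mol


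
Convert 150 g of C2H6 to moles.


M(C2H6) = 30.07 g/mol
n = mass/M = 150/30.07 = 4.9884 mol

4.9884 mol


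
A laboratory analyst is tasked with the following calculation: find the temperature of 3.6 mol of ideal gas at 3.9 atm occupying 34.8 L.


PV = nRT  (R = 0.08206 L·atm/(mol·K))
T = PV/(nR) = 3.9×34.8/(3.6×0.08206)
= 135.72/0.295416
= 459.42 K

459.42 K


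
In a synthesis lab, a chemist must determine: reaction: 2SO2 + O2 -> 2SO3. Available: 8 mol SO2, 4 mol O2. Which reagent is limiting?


Mole ratio available / coefficient:
  SO2: 8/2 = 4.000
  O2: 4/1 = 4.000
Smaller ratio is limiting.

neither (stoichiometric); SO2 and O2 are fully consumed


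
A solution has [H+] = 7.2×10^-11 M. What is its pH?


pH = -log10([H+]) = -log10(7.2×10^-11)
= 11 - log10(7.2)
= 11 - 0.86
= 10.14

10.14


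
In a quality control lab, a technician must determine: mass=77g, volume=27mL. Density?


ρ = mass/volume
= 77/27
= 2.852 g/mL

2.852 g/mL


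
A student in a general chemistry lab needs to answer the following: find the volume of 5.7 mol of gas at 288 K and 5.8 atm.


PV = nRT  (R = 0.08206 L·atm/(mol·K))
V = nRT/P = 5.7×0.08206×288/5.8
= 23.226 L

23.226 L


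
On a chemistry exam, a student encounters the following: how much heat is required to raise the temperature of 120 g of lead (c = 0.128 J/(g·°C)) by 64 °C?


q = mcΔT = 120 × 0.128 × 64
= 983.04 J

983.04 J


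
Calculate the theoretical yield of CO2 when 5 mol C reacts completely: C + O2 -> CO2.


Mole ratio CO2:C = 1:1
n(CO2) = 5 × 1/1 = 5.000 mol
mass = 5.000 × 44.01 = 220.05 g

220.05 g


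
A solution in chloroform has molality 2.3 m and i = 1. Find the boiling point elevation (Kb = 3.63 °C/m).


ΔTb = Kb × m × i
= 3.63 × 2.3 × 1
= 8.349 °C

8.349 °C


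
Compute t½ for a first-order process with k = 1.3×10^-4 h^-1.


t½ = ln2/k = 0.693147/(1.3×10^-4 h^-1)
= 5332 h

5332 h


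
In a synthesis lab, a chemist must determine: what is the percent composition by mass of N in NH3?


M(NH3) = 1×14.01 + 3×1.008 = 17.034 g/mol
Mass of N = 1 × 14.01 = 14.01 g/mol
% N = 14.01/17.034 × 100 = 82.25%

82.25%


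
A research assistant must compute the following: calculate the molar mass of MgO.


M(MgO) = 1×24.31 + 1×16.0
= 24.31 + 16.0
= 40.31 g/mol

40.31 g/mol


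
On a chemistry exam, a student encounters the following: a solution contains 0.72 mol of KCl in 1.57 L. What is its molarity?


M = n/V = 0.72/1.57 = 0.459 mol/L

0.459 M


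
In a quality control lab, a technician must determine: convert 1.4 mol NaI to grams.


M(NaI) = 149.89 g/mol
mass = n × M = 1.4 × 149.89 = 209.85 g

209.85 g


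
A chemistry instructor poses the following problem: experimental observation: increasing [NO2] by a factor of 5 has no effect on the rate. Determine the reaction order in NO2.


rate ∝ [NO2]^n
rate ∝ [NO2]^0
Order in NO2: 0

0


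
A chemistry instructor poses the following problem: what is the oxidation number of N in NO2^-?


x + 2(-2) = -1, so x = +3
Oxidation number: +3

+3


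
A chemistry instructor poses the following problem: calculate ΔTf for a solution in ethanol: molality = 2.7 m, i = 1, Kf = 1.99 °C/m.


ΔTf = Kf × m × i
= 1.99 × 2.7 × 1
= 5.373 °C

5.373 °C


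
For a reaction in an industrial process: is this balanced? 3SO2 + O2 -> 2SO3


Equation: 3SO2 + O2 -> 2SO3
Check atoms: O: 8≠6, S: 3≠2
Not balanced

No, not balanced


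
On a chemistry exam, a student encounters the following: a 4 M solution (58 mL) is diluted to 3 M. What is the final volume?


C1V1 = C2V2
4 × 58 = 3 × V2
V2 = 232/3 = 77.33 mL

77.33 mL


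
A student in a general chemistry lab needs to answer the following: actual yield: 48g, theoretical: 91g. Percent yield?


% yield = actual/theoretical × 100
= 48/91 × 100
= 52.75%

52.75%


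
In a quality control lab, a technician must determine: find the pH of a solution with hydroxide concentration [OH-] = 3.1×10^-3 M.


pOH = -log10([OH-]) = -log10(3.1×10^-3)
= 3 - log10(3.1) = 2.51
pH = 14 - pOH = 14 - 2.51 = 11.49

11.49


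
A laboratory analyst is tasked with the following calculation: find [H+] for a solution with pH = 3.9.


[H+] = 10^(-pH) = 10^(-3.9)
= 1.26×10^-4 M

1.26×10^-4 M


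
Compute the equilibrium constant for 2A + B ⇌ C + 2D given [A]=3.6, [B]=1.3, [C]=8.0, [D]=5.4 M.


Kc = [C][D]^2/([A]^2[B])
= (8.0^1 × 5.4^2)/(3.6^2 × 1.3^1)
= 233.28/16.848
= 13.85

13.85


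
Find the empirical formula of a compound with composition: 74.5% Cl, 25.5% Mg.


Assume 100 g sample. Moles of each element:
  Cl: 74.5/35.45 = 2.102 mol
  Mg: 25.5/24.31 = 1.049 mol
Divide by smallest (1.049):
  Cl: 2.102/1.049 = 2.0
  Mg: 1.049/1.049 = 1.0
Empirical formula: MgCl2

MgCl2


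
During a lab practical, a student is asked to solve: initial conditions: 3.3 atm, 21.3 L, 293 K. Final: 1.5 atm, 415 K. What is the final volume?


P1V1/T1 = P2V2/T2
V2 = P1V1T2/(T1P2)
= 3.3×21.3×415/(293×1.5)
= 66.372 L

66.372 L


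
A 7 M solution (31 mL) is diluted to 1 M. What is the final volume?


C1V1 = C2V2
7 × 31 = 1 × V2
V2 = 217/1 = 217.0 mL

217.0 mL


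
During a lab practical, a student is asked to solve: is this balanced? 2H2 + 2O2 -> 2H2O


Equation: 2H2 + 2O2 -> 2H2O
Check atoms: H: 4=4, O: 4≠2
Not balanced

No, not balanced


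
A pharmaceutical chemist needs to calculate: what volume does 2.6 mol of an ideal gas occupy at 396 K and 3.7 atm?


PV = nRT  (R = 0.08206 L·atm/(mol·K))
V = nRT/P = 2.6×0.08206×396/3.7
= 22.835 L

22.835 L


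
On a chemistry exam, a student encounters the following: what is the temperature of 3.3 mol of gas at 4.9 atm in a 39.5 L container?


PV = nRT  (R = 0.08206 L·atm/(mol·K))
T = PV/(nR) = 4.9×39.5/(3.3×0.08206)
= 193.55/0.270798
= 714.74 K

714.74 K


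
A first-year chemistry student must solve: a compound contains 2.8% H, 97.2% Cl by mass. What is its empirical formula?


Assume 100 g sample. Moles of each element:
  H: 2.8/1.008 = 2.778 mol
  Cl: 97.2/35.45 = 2.742 mol
Divide by smallest (2.742):
  H: 2.778/2.742 = 1.01
  Cl: 2.742/2.742 = 1.0
Empirical formula: HCl

HCl


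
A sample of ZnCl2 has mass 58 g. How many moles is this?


M(ZnCl2) = 136.28 g/mol
n = mass/M = 58/136.28 = 0.4256 mol

0.4256 mol


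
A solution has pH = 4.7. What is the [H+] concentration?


[H+] = 10^(-pH) = 10^(-4.7)
= 2.0×10^-5 M

2.0×10^-5 M


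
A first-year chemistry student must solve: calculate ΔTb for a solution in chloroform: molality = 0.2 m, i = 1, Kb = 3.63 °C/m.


ΔTb = Kb × m × i
= 3.63 × 0.2 × 1
= 0.726 °C

0.726 °C


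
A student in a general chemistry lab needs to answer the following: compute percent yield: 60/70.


% yield = actual/theoretical × 100
= 60/70 × 100
= 85.71%

85.71%


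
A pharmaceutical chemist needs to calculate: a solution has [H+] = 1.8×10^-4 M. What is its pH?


pH = -log10([H+]) = -log10(1.8×10^-4)
= 4 - log10(1.8)
= 4 - 0.26
= 3.74

3.74


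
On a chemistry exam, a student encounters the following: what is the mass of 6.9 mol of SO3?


M(SO3) = 80.07 g/mol
mass = n × M = 6.9 × 80.07 = 552.48 g

552.48 g


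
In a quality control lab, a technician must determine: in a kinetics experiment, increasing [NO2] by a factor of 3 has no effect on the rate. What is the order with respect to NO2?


rate ∝ [NO2]^n
rate ∝ [NO2]^0
Order in NO2: 0

0


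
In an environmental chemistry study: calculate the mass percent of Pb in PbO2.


M(PbO2) = 1×207.2 + 2×16.0 = 239.20 g/mol
Mass of Pb = 1 × 207.2 = 207.20 g/mol
% Pb = 207.20/239.20 × 100 = 86.62%

86.62%


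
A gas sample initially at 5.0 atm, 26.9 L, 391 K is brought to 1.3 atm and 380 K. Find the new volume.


P1V1/T1 = P2V2/T2
V2 = P1V1T2/(T1P2)
= 5.0×26.9×380/(391×1.3)
= 100.551 L

100.551 L


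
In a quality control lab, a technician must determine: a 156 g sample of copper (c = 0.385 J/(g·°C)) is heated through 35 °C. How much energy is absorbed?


q = mcΔT = 156 × 0.385 × 35
= 2102.10 J

2102.10 J


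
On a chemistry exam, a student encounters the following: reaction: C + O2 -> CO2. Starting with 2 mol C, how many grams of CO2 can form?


Mole ratio CO2:C = 1:1
n(CO2) = 2 × 1/1 = 2.000 mol
mass = 2.000 × 44.01 = 88.02 g

88.02 g


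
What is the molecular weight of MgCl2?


M(MgCl2) = 1×24.31 + 2×35.45
= 24.31 + 70.9
= 95.21 g/mol

95.21 g/mol


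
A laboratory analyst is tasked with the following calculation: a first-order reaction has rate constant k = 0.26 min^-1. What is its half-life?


t½ = ln2/k = 0.693147/(0.26 min^-1)
= 2.666 min

2.666 min


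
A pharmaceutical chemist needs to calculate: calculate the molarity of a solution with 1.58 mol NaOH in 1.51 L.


M = n/V = 1.58/1.51 = 1.046 mol/L

1.046 M


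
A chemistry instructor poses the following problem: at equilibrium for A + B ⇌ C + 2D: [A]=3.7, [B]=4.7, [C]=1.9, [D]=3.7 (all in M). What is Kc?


Kc = [C][D]^2/([A][B])
= (1.9^1 × 3.7^2)/(3.7^1 × 4.7^1)
= 26.011/17.39
= 1.496

1.496


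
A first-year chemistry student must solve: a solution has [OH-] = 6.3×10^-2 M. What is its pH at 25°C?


pOH = -log10([OH-]) = -log10(6.3×10^-2)
= 2 - log10(6.3) = 1.2
pH = 14 - pOH = 14 - 1.2 = 12.8

12.8


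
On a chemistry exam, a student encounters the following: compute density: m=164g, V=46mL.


ρ = mass/volume
= 164/46
= 3.565 g/mL

3.565 g/mL


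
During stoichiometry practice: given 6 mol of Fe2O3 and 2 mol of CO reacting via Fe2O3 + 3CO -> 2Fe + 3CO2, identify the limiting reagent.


Mole ratio available / coefficient:
  Fe2O3: 6/1 = 6.000
  CO: 2/3 = 0.667
Smaller ratio is limiting.

CO


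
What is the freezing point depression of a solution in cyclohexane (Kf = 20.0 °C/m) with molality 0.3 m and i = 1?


ΔTf = Kf × m × i
= 20.0 × 0.3 × 1
= 6.0 °C

6.0 °C


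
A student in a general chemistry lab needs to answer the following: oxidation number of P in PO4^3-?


x + 4(-2) = -3, so x = +5
Oxidation number: +5

+5


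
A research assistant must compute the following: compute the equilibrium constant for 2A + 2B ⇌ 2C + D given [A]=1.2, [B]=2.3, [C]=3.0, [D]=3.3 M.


Kc = [C]^2[D]/([A]^2[B]^2)
= (3.0^2 × 3.3^1)/(1.2^2 × 2.3^2)
= 29.7/7.6176
= 3.899

3.899


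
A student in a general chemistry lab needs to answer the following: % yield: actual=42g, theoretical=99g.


% yield = actual/theoretical × 100
= 42/99 × 100
= 42.42%

42.42%


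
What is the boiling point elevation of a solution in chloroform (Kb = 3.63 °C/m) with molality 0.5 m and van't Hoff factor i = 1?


ΔTb = Kb × m × i
= 3.63 × 0.5 × 1
= 1.815 °C

1.815 °C


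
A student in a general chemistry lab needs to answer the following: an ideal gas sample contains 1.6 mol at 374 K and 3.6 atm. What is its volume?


PV = nRT  (R = 0.08206 L·atm/(mol·K))
V = nRT/P = 1.6×0.08206×374/3.6
= 13.64 L

13.64 L


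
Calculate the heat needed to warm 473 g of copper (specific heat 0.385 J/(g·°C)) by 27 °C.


q = mcΔT = 473 × 0.385 × 27
= 4916.84 J

4916.84 J


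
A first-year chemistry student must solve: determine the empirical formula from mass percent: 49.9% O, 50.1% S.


Assume 100 g sample. Moles of each element:
  O: 49.9/16.0 = 3.119 mol
  S: 50.1/32.07 = 1.562 mol
Divide by smallest (1.562):
  O: 3.119/1.562 = 2.0
  S: 1.562/1.562 = 1.0
Empirical formula: SO2

SO2


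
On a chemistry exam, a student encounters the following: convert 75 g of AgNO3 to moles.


M(AgNO3) = 169.88 g/mol
n = mass/M = 75/169.88 = 0.4415 mol

0.4415 mol


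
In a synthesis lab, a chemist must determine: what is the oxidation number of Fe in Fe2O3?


2x + 3(-2) = 0, so x = +3
Oxidation number: +3

+3


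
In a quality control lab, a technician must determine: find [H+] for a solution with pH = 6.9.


[H+] = 10^(-pH) = 10^(-6.9)
= 1.26×10^-7 M

1.26×10^-7 M


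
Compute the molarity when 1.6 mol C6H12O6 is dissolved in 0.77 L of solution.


M = n/V = 1.6/0.77 = 2.078 mol/L

2.078 M


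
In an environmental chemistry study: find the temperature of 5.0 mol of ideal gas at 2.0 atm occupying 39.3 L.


PV = nRT  (R = 0.08206 L·atm/(mol·K))
T = PV/(nR) = 2.0×39.3/(5.0×0.08206)
= 78.60/0.410300
= 191.57 K

191.57 K


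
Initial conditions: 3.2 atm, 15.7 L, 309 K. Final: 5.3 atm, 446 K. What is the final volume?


P1V1/T1 = P2V2/T2
V2 = P1V1T2/(T1P2)
= 3.2×15.7×446/(309×5.3)
= 13.682 L

13.682 L


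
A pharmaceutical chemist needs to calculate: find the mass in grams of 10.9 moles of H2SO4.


M(H2SO4) = 98.09 g/mol
mass = n × M = 10.9 × 98.09 = 1069.18 g

1069.18 g


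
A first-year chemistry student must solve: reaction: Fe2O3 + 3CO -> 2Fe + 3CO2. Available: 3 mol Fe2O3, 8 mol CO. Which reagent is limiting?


Mole ratio available / coefficient:
  Fe2O3: 3/1 = 3.000
  CO: 8/3 = 2.667
Smaller ratio is limiting.

CO


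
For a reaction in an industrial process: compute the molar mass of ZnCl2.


M(ZnCl2) = 1×65.38 + 2×35.45
= 65.38 + 70.9
= 136.28 g/mol

136.28 g/mol


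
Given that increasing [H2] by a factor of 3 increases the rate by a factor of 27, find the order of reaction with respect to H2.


rate ∝ [H2]^n
3^n = 27 → n = 3
Order in H2: 3

3


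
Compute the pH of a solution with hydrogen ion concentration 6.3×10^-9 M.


pH = -log10([H+]) = -log10(6.3×10^-9)
= 9 - log10(6.3)
= 9 - 0.8
= 8.2

8.2


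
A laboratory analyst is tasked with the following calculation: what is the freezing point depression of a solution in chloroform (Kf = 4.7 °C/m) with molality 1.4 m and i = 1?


ΔTf = Kf × m × i
= 4.7 × 1.4 × 1
= 6.58 °C

6.58 °C


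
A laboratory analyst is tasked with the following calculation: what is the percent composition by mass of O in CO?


M(CO) = 1×12.01 + 1×16.0 = 28.01 g/mol
Mass of O = 1 × 16.0 = 16.00 g/mol
% O = 16.00/28.01 × 100 = 57.12%

57.12%


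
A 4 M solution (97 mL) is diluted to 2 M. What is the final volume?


C1V1 = C2V2
4 × 97 = 2 × V2
V2 = 388/2 = 194.0 mL

194.0 mL


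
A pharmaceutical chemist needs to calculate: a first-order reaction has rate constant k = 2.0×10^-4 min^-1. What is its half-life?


t½ = ln2/k = 0.693147/(2.0×10^-4 min^-1)
= 3466 min

3466 min


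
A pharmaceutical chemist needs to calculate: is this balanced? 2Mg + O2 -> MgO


Equation: 2Mg + O2 -> MgO
Check atoms: Mg: 2≠1, O: 2≠1
Not balanced

No, not balanced


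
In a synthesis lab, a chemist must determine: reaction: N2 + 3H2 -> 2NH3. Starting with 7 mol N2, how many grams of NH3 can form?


Mole ratio NH3:N2 = 2:1
n(NH3) = 7 × 2/1 = 14.000 mol
mass = 14.000 × 17.03 = 238.42 g

238.42 g


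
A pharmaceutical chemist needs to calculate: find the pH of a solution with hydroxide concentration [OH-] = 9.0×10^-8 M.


pOH = -log10([OH-]) = -log10(9.0×10^-8)
= 8 - log10(9.0) = 7.05
pH = 14 - pOH = 14 - 7.05 = 6.95

6.95


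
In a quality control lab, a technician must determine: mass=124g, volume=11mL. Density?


ρ = mass/volume
= 124/11
= 11.273 g/mL

11.273 g/mL


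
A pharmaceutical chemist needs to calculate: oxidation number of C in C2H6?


2x + 6(+1) = 0, so x = -3
Oxidation number: -3

-3


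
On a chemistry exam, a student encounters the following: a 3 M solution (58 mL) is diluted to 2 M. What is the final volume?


C1V1 = C2V2
3 × 58 = 2 × V2
V2 = 174/2 = 87.0 mL

87.0 mL


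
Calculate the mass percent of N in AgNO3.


M(AgNO3) = 1×107.87 + 1×14.01 + 3×16.0 = 169.88 g/mol
Mass of N = 1 × 14.01 = 14.01 g/mol
% N = 14.01/169.88 × 100 = 8.25%

8.25%


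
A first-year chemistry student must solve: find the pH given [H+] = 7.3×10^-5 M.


pH = -log10([H+]) = -log10(7.3×10^-5)
= 5 - log10(7.3)
= 5 - 0.86
= 4.14

4.14


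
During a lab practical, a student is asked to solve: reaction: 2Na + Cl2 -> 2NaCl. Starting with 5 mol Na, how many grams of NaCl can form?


Mole ratio NaCl:Na = 2:2
n(NaCl) = 5 × 2/2 = 5.000 mol
mass = 5.000 × 58.44 = 292.2 g

292.2 g


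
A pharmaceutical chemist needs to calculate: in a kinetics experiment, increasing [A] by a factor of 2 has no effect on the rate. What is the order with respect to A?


rate ∝ [A]^n
rate ∝ [A]^0
Order in A: 0

0


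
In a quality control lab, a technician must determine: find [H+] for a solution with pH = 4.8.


[H+] = 10^(-pH) = 10^(-4.8)
= 1.58×10^-5 M

1.58×10^-5 M


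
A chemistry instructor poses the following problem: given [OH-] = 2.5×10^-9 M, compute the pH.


pOH = -log10([OH-]) = -log10(2.5×10^-9)
= 9 - log10(2.5) = 8.6
pH = 14 - pOH = 14 - 8.6 = 5.4

5.4


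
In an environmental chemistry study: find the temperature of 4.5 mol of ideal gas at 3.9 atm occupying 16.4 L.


PV = nRT  (R = 0.08206 L·atm/(mol·K))
T = PV/(nR) = 3.9×16.4/(4.5×0.08206)
= 63.96/0.369270
= 173.21 K

173.21 K


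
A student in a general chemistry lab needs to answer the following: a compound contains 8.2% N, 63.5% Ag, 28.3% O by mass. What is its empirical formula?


Assume 100 g sample. Moles of each element:
  N: 8.2/14.01 = 0.585 mol
  Ag: 63.5/107.87 = 0.589 mol
  O: 28.3/16.0 = 1.769 mol
Divide by smallest (0.585):
  N: 0.585/0.585 = 1.0
  Ag: 0.589/0.585 = 1.01
  O: 1.769/0.585 = 3.02
Empirical formula: AgNO3

AgNO3


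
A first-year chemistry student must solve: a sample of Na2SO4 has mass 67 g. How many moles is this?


M(Na2SO4) = 142.05 g/mol
n = mass/M = 67/142.05 = 0.4717 mol

0.4717 mol


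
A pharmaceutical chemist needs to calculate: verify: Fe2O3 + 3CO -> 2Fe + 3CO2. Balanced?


Equation: Fe2O3 + 3CO -> 2Fe + 3CO2
Check atoms: C: 3=3, Fe: 2=2, O: 6=6
Balanced

Yes, balanced


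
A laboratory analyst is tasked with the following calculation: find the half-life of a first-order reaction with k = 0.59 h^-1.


t½ = ln2/k = 0.693147/(0.59 h^-1)
= 1.175 h

1.175 h


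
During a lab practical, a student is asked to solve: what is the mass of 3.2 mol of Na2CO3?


M(Na2CO3) = 105.99 g/mol
mass = n × M = 3.2 × 105.99 = 339.17 g

339.17 g


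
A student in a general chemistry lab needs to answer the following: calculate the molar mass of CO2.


M(CO2) = 1×12.01 + 2×16.0
= 12.01 + 32.0
= 44.01 g/mol

44.01 g/mol


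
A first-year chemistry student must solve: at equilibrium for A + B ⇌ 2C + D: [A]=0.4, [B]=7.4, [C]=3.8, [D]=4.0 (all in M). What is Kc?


Kc = [C]^2[D]/([A][B])
= (3.8^2 × 4.0^1)/(0.4^1 × 7.4^1)
= 57.76/2.96
= 19.51

19.51


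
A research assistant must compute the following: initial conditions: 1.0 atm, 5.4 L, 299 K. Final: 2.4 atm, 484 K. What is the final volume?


P1V1/T1 = P2V2/T2
V2 = P1V1T2/(T1P2)
= 1.0×5.4×484/(299×2.4)
= 3.642 L

3.642 L


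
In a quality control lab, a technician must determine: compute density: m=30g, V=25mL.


ρ = mass/volume
= 30/25
= 1.2 g/mL

1.2 g/mL


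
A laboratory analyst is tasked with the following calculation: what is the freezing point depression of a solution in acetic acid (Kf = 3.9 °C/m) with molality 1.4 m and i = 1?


ΔTf = Kf × m × i
= 3.9 × 1.4 × 1
= 5.46 °C

5.46 °C


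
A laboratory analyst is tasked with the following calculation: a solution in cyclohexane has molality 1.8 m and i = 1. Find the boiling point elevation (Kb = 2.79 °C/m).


ΔTb = Kb × m × i
= 2.79 × 1.8 × 1
= 5.022 °C

5.022 °C


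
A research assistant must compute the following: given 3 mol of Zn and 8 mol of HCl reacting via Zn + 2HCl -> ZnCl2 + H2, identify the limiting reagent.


Mole ratio available / coefficient:
  Zn: 3/1 = 3.000
  HCl: 8/2 = 4.000
Smaller ratio is limiting.

Zn


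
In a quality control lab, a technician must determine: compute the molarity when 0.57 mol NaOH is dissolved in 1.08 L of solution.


M = n/V = 0.57/1.08 = 0.528 mol/L

0.528 M


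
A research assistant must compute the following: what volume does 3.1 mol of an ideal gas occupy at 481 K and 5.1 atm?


PV = nRT  (R = 0.08206 L·atm/(mol·K))
V = nRT/P = 3.1×0.08206×481/5.1
= 23.992 L

23.992 L


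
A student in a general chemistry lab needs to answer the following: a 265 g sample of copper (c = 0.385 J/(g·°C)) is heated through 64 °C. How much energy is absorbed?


q = mcΔT = 265 × 0.385 × 64
= 6529.60 J

6529.60 J


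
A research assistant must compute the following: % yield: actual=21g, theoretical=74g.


% yield = actual/theoretical × 100
= 21/74 × 100
= 28.38%

28.38%


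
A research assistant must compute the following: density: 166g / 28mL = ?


ρ = mass/volume
= 166/28
= 5.929 g/mL

5.929 g/mL


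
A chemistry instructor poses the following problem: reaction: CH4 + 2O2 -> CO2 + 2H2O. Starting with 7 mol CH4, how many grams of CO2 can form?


Mole ratio CO2:CH4 = 1:1
n(CO2) = 7 × 1/1 = 7.000 mol
mass = 7.000 × 44.01 = 308.07 g

308.07 g


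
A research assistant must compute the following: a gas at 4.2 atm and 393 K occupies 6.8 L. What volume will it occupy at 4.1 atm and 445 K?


P1V1/T1 = P2V2/T2
V2 = P1V1T2/(T1P2)
= 4.2×6.8×445/(393×4.1)
= 7.888 L

7.888 L


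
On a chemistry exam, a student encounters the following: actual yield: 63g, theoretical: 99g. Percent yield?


% yield = actual/theoretical × 100
= 63/99 × 100
= 63.64%

63.64%


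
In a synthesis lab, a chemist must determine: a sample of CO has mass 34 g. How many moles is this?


M(CO) = 28.01 g/mol
n = mass/M = 34/28.01 = 1.2139 mol

1.2139 mol


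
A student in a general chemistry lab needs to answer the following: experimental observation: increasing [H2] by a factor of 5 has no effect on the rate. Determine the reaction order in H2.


rate ∝ [H2]^n
rate ∝ [H2]^0
Order in H2: 0

0


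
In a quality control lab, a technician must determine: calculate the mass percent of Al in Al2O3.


M(Al2O3) = 2×26.98 + 3×16.0 = 101.96 g/mol
Mass of Al = 2 × 26.98 = 53.96 g/mol
% Al = 53.96/101.96 × 100 = 52.92%

52.92%


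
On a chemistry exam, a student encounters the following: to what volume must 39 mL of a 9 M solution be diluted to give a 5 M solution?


C1V1 = C2V2
9 × 39 = 5 × V2
V2 = 351/5 = 70.2 mL

70.2 mL


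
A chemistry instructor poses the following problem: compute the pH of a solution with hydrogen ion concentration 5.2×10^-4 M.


pH = -log10([H+]) = -log10(5.2×10^-4)
= 4 - log10(5.2)
= 4 - 0.72
= 3.28

3.28


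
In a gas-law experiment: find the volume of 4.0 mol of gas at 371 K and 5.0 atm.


PV = nRT  (R = 0.08206 L·atm/(mol·K))
V = nRT/P = 4.0×0.08206×371/5.0
= 24.355 L

24.355 L
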